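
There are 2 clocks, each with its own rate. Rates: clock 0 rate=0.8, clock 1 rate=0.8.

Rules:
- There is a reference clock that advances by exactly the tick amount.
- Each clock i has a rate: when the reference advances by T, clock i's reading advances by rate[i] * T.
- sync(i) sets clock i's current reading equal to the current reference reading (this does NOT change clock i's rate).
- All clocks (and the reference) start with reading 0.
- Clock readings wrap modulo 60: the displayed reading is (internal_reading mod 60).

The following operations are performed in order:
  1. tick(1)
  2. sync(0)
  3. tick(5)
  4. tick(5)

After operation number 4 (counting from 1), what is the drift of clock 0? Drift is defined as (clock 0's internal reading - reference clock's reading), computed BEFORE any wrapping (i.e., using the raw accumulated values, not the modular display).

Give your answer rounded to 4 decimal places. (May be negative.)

Answer: -2.0000

Derivation:
After op 1 tick(1): ref=1.0000 raw=[0.8000 0.8000]
After op 2 sync(0): ref=1.0000 raw=[1.0000 0.8000]
After op 3 tick(5): ref=6.0000 raw=[5.0000 4.8000]
After op 4 tick(5): ref=11.0000 raw=[9.0000 8.8000]
Drift of clock 0 after op 4: 9.0000 - 11.0000 = -2.0000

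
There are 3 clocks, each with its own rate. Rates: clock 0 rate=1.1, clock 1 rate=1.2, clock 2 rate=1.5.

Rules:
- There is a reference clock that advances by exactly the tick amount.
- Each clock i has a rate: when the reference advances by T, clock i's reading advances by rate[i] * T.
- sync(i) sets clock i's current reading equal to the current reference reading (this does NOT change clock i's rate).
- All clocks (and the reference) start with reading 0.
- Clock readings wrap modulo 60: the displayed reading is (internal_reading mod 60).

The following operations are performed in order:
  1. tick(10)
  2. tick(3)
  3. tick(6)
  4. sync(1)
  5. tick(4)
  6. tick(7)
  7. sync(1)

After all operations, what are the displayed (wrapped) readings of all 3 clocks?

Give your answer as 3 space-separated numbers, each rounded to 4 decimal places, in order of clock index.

Answer: 33.0000 30.0000 45.0000

Derivation:
After op 1 tick(10): ref=10.0000 raw=[11.0000 12.0000 15.0000]
After op 2 tick(3): ref=13.0000 raw=[14.3000 15.6000 19.5000]
After op 3 tick(6): ref=19.0000 raw=[20.9000 22.8000 28.5000]
After op 4 sync(1): ref=19.0000 raw=[20.9000 19.0000 28.5000]
After op 5 tick(4): ref=23.0000 raw=[25.3000 23.8000 34.5000]
After op 6 tick(7): ref=30.0000 raw=[33.0000 32.2000 45.0000]
After op 7 sync(1): ref=30.0000 raw=[33.0000 30.0000 45.0000]
Wrap final raw readings (mod 60): 33.0000 mod 60 = 33.0000; 30.0000 mod 60 = 30.0000; 45.0000 mod 60 = 45.0000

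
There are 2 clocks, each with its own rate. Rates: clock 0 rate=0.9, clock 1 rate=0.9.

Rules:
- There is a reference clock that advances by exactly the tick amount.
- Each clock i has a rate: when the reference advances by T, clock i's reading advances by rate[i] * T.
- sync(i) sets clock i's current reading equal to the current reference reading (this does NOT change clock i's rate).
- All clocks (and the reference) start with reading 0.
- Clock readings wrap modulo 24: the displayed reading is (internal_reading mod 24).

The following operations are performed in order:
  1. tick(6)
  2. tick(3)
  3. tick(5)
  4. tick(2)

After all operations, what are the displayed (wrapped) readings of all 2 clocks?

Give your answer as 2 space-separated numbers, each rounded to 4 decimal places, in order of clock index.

After op 1 tick(6): ref=6.0000 raw=[5.4000 5.4000]
After op 2 tick(3): ref=9.0000 raw=[8.1000 8.1000]
After op 3 tick(5): ref=14.0000 raw=[12.6000 12.6000]
After op 4 tick(2): ref=16.0000 raw=[14.4000 14.4000]
Wrap final raw readings (mod 24): 14.4000 mod 24 = 14.4000; 14.4000 mod 24 = 14.4000

Answer: 14.4000 14.4000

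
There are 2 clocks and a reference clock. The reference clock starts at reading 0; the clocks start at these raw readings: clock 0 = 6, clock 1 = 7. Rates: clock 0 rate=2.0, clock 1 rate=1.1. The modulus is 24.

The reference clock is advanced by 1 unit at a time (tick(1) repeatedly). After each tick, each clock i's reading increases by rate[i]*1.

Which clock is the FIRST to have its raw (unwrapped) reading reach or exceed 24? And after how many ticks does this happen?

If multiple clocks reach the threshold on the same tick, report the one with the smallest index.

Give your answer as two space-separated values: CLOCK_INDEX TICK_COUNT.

clock 0: start=6, rate=2.0, needs 24-6 = 18; ticks = ceil(18/2.0) = ceil(9.0000) = 9; reading at tick 9 = 6 + 2.0*9 = 24.0000
clock 1: start=7, rate=1.1, needs 24-7 = 17; ticks = ceil(17/1.1) = ceil(15.4545) = 16; reading at tick 16 = 7 + 1.1*16 = 24.6000
Minimum tick count = 9; winners = [0]; smallest index = 0

Answer: 0 9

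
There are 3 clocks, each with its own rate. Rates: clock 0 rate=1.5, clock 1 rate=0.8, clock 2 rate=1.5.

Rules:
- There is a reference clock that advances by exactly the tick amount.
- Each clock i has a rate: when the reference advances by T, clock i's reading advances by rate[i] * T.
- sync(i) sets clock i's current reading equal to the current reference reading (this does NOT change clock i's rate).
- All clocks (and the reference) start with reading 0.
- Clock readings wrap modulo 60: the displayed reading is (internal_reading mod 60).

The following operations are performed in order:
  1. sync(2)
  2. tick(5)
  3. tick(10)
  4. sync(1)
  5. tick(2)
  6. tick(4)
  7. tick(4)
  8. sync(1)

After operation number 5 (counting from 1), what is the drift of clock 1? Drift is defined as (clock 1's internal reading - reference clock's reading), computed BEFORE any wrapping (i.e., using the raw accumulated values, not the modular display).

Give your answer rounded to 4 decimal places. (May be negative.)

After op 1 sync(2): ref=0.0000 raw=[0.0000 0.0000 0.0000]
After op 2 tick(5): ref=5.0000 raw=[7.5000 4.0000 7.5000]
After op 3 tick(10): ref=15.0000 raw=[22.5000 12.0000 22.5000]
After op 4 sync(1): ref=15.0000 raw=[22.5000 15.0000 22.5000]
After op 5 tick(2): ref=17.0000 raw=[25.5000 16.6000 25.5000]
Drift of clock 1 after op 5: 16.6000 - 17.0000 = -0.4000

Answer: -0.4000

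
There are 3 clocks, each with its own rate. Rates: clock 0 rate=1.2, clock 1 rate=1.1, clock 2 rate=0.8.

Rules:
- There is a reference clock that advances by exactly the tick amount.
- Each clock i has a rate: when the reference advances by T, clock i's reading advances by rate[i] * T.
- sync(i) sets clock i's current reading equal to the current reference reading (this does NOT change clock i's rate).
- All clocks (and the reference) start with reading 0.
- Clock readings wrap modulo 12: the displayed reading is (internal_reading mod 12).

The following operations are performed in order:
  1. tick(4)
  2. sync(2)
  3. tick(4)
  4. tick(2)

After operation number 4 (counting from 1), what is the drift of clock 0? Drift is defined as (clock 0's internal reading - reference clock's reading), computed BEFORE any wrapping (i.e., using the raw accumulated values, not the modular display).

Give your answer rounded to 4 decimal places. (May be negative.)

After op 1 tick(4): ref=4.0000 raw=[4.8000 4.4000 3.2000]
After op 2 sync(2): ref=4.0000 raw=[4.8000 4.4000 4.0000]
After op 3 tick(4): ref=8.0000 raw=[9.6000 8.8000 7.2000]
After op 4 tick(2): ref=10.0000 raw=[12.0000 11.0000 8.8000]
Drift of clock 0 after op 4: 12.0000 - 10.0000 = 2.0000

Answer: 2.0000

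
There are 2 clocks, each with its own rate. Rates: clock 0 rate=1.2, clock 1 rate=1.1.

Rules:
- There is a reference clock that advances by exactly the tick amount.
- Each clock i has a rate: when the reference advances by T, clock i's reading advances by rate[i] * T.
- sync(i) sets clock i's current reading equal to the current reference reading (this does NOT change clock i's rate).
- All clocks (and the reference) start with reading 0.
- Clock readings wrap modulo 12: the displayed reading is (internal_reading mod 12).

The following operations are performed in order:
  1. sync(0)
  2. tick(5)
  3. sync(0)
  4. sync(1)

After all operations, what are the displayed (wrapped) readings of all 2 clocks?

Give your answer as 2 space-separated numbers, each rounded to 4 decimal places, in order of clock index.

After op 1 sync(0): ref=0.0000 raw=[0.0000 0.0000]
After op 2 tick(5): ref=5.0000 raw=[6.0000 5.5000]
After op 3 sync(0): ref=5.0000 raw=[5.0000 5.5000]
After op 4 sync(1): ref=5.0000 raw=[5.0000 5.0000]
Wrap final raw readings (mod 12): 5.0000 mod 12 = 5.0000; 5.0000 mod 12 = 5.0000

Answer: 5.0000 5.0000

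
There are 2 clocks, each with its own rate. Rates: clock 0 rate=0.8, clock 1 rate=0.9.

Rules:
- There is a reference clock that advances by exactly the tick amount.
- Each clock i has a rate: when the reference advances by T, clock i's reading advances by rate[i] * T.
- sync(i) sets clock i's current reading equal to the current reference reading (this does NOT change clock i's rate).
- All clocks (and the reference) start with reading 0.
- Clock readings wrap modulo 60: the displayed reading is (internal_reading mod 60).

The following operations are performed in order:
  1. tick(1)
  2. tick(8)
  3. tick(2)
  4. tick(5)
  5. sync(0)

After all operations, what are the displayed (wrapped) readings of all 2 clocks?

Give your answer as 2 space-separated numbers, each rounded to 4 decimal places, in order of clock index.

After op 1 tick(1): ref=1.0000 raw=[0.8000 0.9000]
After op 2 tick(8): ref=9.0000 raw=[7.2000 8.1000]
After op 3 tick(2): ref=11.0000 raw=[8.8000 9.9000]
After op 4 tick(5): ref=16.0000 raw=[12.8000 14.4000]
After op 5 sync(0): ref=16.0000 raw=[16.0000 14.4000]
Wrap final raw readings (mod 60): 16.0000 mod 60 = 16.0000; 14.4000 mod 60 = 14.4000

Answer: 16.0000 14.4000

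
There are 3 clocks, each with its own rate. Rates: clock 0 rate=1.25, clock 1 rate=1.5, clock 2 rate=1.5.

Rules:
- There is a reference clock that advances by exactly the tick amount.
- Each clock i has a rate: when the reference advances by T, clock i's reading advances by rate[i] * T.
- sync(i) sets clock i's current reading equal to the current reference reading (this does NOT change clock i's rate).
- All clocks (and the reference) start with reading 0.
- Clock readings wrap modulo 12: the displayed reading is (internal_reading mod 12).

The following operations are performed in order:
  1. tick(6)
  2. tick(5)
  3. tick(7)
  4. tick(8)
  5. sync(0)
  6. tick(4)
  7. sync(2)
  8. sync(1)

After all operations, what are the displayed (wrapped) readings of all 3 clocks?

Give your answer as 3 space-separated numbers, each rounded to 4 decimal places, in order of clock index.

After op 1 tick(6): ref=6.0000 raw=[7.5000 9.0000 9.0000]
After op 2 tick(5): ref=11.0000 raw=[13.7500 16.5000 16.5000]
After op 3 tick(7): ref=18.0000 raw=[22.5000 27.0000 27.0000]
After op 4 tick(8): ref=26.0000 raw=[32.5000 39.0000 39.0000]
After op 5 sync(0): ref=26.0000 raw=[26.0000 39.0000 39.0000]
After op 6 tick(4): ref=30.0000 raw=[31.0000 45.0000 45.0000]
After op 7 sync(2): ref=30.0000 raw=[31.0000 45.0000 30.0000]
After op 8 sync(1): ref=30.0000 raw=[31.0000 30.0000 30.0000]
Wrap final raw readings (mod 12): 31.0000 mod 12 = 7.0000; 30.0000 mod 12 = 6.0000; 30.0000 mod 12 = 6.0000

Answer: 7.0000 6.0000 6.0000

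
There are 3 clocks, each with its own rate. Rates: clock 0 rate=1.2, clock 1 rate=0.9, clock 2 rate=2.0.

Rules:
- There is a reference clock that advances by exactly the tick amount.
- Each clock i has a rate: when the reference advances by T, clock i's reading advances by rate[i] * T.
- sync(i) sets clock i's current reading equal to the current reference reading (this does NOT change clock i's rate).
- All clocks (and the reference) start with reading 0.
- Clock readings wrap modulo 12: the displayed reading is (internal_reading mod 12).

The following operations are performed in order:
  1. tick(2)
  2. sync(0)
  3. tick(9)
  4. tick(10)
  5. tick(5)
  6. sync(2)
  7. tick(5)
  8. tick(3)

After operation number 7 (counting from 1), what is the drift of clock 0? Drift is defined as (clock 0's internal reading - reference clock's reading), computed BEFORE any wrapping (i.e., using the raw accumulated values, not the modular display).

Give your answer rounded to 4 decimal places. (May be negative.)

Answer: 5.8000

Derivation:
After op 1 tick(2): ref=2.0000 raw=[2.4000 1.8000 4.0000]
After op 2 sync(0): ref=2.0000 raw=[2.0000 1.8000 4.0000]
After op 3 tick(9): ref=11.0000 raw=[12.8000 9.9000 22.0000]
After op 4 tick(10): ref=21.0000 raw=[24.8000 18.9000 42.0000]
After op 5 tick(5): ref=26.0000 raw=[30.8000 23.4000 52.0000]
After op 6 sync(2): ref=26.0000 raw=[30.8000 23.4000 26.0000]
After op 7 tick(5): ref=31.0000 raw=[36.8000 27.9000 36.0000]
Drift of clock 0 after op 7: 36.8000 - 31.0000 = 5.8000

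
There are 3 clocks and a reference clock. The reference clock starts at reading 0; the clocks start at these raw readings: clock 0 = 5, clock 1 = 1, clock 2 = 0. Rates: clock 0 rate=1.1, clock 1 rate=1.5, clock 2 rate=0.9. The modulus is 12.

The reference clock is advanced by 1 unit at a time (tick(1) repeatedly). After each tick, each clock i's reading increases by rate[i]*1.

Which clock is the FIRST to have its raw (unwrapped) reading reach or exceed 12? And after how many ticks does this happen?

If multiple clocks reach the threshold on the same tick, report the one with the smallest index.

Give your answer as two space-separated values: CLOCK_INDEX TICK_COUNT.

Answer: 0 7

Derivation:
clock 0: start=5, rate=1.1, needs 12-5 = 7; ticks = ceil(7/1.1) = ceil(6.3636) = 7; reading at tick 7 = 5 + 1.1*7 = 12.7000
clock 1: start=1, rate=1.5, needs 12-1 = 11; ticks = ceil(11/1.5) = ceil(7.3333) = 8; reading at tick 8 = 1 + 1.5*8 = 13.0000
clock 2: start=0, rate=0.9, needs 12-0 = 12; ticks = ceil(12/0.9) = ceil(13.3333) = 14; reading at tick 14 = 0 + 0.9*14 = 12.6000
Minimum tick count = 7; winners = [0]; smallest index = 0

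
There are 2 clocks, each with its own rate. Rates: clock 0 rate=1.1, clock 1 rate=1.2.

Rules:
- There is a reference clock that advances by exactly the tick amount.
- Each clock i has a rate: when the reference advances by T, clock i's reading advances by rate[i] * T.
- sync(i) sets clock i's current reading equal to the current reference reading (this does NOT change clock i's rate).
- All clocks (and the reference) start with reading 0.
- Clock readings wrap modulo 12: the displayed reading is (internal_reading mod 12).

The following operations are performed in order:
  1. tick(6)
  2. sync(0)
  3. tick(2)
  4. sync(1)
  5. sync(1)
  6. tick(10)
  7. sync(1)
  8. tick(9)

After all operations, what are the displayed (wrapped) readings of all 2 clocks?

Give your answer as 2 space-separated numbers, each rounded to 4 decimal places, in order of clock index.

After op 1 tick(6): ref=6.0000 raw=[6.6000 7.2000]
After op 2 sync(0): ref=6.0000 raw=[6.0000 7.2000]
After op 3 tick(2): ref=8.0000 raw=[8.2000 9.6000]
After op 4 sync(1): ref=8.0000 raw=[8.2000 8.0000]
After op 5 sync(1): ref=8.0000 raw=[8.2000 8.0000]
After op 6 tick(10): ref=18.0000 raw=[19.2000 20.0000]
After op 7 sync(1): ref=18.0000 raw=[19.2000 18.0000]
After op 8 tick(9): ref=27.0000 raw=[29.1000 28.8000]
Wrap final raw readings (mod 12): 29.1000 mod 12 = 5.1000; 28.8000 mod 12 = 4.8000

Answer: 5.1000 4.8000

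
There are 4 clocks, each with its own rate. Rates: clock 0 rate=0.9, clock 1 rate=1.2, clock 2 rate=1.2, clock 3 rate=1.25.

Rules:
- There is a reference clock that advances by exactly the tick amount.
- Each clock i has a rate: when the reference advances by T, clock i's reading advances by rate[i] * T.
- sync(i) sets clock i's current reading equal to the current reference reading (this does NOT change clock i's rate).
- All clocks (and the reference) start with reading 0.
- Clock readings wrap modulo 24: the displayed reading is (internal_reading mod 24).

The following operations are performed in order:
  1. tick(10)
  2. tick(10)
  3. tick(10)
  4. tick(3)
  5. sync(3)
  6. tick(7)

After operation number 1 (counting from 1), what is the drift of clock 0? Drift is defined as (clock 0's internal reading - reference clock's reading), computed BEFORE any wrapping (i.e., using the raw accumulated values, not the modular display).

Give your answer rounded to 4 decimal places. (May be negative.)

After op 1 tick(10): ref=10.0000 raw=[9.0000 12.0000 12.0000 12.5000]
Drift of clock 0 after op 1: 9.0000 - 10.0000 = -1.0000

Answer: -1.0000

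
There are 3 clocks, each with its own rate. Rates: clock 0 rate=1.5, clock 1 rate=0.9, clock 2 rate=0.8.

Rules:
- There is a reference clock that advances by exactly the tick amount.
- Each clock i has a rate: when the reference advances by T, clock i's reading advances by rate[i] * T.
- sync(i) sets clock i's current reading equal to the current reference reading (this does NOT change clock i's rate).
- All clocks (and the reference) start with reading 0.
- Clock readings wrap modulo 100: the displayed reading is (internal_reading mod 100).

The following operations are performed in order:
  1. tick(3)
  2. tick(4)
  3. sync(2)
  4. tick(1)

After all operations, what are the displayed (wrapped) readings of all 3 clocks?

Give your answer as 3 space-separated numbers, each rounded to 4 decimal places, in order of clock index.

Answer: 12.0000 7.2000 7.8000

Derivation:
After op 1 tick(3): ref=3.0000 raw=[4.5000 2.7000 2.4000]
After op 2 tick(4): ref=7.0000 raw=[10.5000 6.3000 5.6000]
After op 3 sync(2): ref=7.0000 raw=[10.5000 6.3000 7.0000]
After op 4 tick(1): ref=8.0000 raw=[12.0000 7.2000 7.8000]
Wrap final raw readings (mod 100): 12.0000 mod 100 = 12.0000; 7.2000 mod 100 = 7.2000; 7.8000 mod 100 = 7.8000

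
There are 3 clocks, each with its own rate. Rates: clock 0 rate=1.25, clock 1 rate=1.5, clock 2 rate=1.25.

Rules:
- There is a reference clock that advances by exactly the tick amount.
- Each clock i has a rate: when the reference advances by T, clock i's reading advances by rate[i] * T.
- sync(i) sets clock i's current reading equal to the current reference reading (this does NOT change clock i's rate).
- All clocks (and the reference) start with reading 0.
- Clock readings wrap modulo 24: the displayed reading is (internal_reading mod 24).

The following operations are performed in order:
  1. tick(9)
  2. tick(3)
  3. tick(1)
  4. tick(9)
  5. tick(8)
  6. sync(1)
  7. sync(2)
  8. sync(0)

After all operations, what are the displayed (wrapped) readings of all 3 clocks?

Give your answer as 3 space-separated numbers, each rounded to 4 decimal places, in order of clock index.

Answer: 6.0000 6.0000 6.0000

Derivation:
After op 1 tick(9): ref=9.0000 raw=[11.2500 13.5000 11.2500]
After op 2 tick(3): ref=12.0000 raw=[15.0000 18.0000 15.0000]
After op 3 tick(1): ref=13.0000 raw=[16.2500 19.5000 16.2500]
After op 4 tick(9): ref=22.0000 raw=[27.5000 33.0000 27.5000]
After op 5 tick(8): ref=30.0000 raw=[37.5000 45.0000 37.5000]
After op 6 sync(1): ref=30.0000 raw=[37.5000 30.0000 37.5000]
After op 7 sync(2): ref=30.0000 raw=[37.5000 30.0000 30.0000]
After op 8 sync(0): ref=30.0000 raw=[30.0000 30.0000 30.0000]
Wrap final raw readings (mod 24): 30.0000 mod 24 = 6.0000; 30.0000 mod 24 = 6.0000; 30.0000 mod 24 = 6.0000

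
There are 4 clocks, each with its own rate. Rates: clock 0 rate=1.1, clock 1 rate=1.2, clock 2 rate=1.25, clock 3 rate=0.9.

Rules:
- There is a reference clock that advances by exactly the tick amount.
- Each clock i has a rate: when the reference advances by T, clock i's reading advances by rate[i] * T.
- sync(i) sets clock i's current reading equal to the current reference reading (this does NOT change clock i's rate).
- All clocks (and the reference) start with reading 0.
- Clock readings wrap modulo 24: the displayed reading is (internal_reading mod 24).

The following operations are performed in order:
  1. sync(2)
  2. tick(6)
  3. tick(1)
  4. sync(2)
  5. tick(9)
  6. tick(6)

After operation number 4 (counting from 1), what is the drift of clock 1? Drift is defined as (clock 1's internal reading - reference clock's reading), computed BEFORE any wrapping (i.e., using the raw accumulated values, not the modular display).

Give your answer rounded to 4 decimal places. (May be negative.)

Answer: 1.4000

Derivation:
After op 1 sync(2): ref=0.0000 raw=[0.0000 0.0000 0.0000 0.0000]
After op 2 tick(6): ref=6.0000 raw=[6.6000 7.2000 7.5000 5.4000]
After op 3 tick(1): ref=7.0000 raw=[7.7000 8.4000 8.7500 6.3000]
After op 4 sync(2): ref=7.0000 raw=[7.7000 8.4000 7.0000 6.3000]
Drift of clock 1 after op 4: 8.4000 - 7.0000 = 1.4000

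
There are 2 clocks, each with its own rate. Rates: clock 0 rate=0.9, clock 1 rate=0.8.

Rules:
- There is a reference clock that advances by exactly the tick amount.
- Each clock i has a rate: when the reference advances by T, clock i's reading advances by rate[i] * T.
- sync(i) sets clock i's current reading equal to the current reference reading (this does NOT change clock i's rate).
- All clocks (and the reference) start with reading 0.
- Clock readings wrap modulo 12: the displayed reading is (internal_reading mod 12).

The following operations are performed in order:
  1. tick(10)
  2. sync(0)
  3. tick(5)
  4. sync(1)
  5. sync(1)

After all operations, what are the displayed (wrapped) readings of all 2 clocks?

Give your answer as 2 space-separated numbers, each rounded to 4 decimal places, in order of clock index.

Answer: 2.5000 3.0000

Derivation:
After op 1 tick(10): ref=10.0000 raw=[9.0000 8.0000]
After op 2 sync(0): ref=10.0000 raw=[10.0000 8.0000]
After op 3 tick(5): ref=15.0000 raw=[14.5000 12.0000]
After op 4 sync(1): ref=15.0000 raw=[14.5000 15.0000]
After op 5 sync(1): ref=15.0000 raw=[14.5000 15.0000]
Wrap final raw readings (mod 12): 14.5000 mod 12 = 2.5000; 15.0000 mod 12 = 3.0000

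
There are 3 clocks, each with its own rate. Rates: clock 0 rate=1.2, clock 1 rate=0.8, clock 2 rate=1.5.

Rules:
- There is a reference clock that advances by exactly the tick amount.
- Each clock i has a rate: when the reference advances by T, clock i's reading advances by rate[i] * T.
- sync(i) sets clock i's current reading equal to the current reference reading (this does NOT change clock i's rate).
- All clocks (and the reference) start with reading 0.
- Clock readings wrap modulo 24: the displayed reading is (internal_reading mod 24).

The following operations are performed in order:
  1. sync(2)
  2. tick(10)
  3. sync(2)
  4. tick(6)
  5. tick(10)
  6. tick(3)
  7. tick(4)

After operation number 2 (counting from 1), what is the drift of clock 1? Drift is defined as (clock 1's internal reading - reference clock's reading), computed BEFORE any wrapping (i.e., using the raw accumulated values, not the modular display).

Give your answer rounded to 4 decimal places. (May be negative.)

After op 1 sync(2): ref=0.0000 raw=[0.0000 0.0000 0.0000]
After op 2 tick(10): ref=10.0000 raw=[12.0000 8.0000 15.0000]
Drift of clock 1 after op 2: 8.0000 - 10.0000 = -2.0000

Answer: -2.0000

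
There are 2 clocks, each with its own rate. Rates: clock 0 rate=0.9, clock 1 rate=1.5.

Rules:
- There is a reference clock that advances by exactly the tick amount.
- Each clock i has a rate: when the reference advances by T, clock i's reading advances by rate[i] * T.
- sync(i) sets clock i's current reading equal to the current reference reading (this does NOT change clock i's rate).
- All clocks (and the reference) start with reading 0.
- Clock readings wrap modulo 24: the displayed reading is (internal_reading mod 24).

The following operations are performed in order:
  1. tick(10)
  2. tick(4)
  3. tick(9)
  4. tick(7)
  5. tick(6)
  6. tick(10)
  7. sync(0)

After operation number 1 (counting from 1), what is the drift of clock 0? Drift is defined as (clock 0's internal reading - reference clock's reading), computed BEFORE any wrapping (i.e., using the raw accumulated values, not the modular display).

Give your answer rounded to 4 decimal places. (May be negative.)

Answer: -1.0000

Derivation:
After op 1 tick(10): ref=10.0000 raw=[9.0000 15.0000]
Drift of clock 0 after op 1: 9.0000 - 10.0000 = -1.0000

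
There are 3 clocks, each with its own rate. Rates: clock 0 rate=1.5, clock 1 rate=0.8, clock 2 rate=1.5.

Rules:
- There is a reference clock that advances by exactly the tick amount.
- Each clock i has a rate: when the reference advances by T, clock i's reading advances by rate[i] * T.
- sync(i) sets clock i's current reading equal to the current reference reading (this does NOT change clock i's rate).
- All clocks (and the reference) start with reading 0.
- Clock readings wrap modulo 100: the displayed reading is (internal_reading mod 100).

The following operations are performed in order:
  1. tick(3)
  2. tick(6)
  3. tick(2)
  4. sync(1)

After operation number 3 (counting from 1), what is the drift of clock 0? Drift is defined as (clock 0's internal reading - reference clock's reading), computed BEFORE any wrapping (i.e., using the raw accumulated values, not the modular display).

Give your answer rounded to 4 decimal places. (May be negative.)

After op 1 tick(3): ref=3.0000 raw=[4.5000 2.4000 4.5000]
After op 2 tick(6): ref=9.0000 raw=[13.5000 7.2000 13.5000]
After op 3 tick(2): ref=11.0000 raw=[16.5000 8.8000 16.5000]
Drift of clock 0 after op 3: 16.5000 - 11.0000 = 5.5000

Answer: 5.5000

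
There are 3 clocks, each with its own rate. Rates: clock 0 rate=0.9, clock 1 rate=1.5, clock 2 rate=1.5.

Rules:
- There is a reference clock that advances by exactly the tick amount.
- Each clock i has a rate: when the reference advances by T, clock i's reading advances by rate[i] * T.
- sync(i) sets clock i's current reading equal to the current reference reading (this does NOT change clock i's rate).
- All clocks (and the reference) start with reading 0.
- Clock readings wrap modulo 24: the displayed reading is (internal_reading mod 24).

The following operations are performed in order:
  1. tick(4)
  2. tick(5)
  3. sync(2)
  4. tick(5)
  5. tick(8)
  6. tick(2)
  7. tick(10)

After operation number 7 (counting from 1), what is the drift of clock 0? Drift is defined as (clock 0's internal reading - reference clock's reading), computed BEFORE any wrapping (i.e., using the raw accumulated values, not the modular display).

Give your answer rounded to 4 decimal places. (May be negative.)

After op 1 tick(4): ref=4.0000 raw=[3.6000 6.0000 6.0000]
After op 2 tick(5): ref=9.0000 raw=[8.1000 13.5000 13.5000]
After op 3 sync(2): ref=9.0000 raw=[8.1000 13.5000 9.0000]
After op 4 tick(5): ref=14.0000 raw=[12.6000 21.0000 16.5000]
After op 5 tick(8): ref=22.0000 raw=[19.8000 33.0000 28.5000]
After op 6 tick(2): ref=24.0000 raw=[21.6000 36.0000 31.5000]
After op 7 tick(10): ref=34.0000 raw=[30.6000 51.0000 46.5000]
Drift of clock 0 after op 7: 30.6000 - 34.0000 = -3.4000

Answer: -3.4000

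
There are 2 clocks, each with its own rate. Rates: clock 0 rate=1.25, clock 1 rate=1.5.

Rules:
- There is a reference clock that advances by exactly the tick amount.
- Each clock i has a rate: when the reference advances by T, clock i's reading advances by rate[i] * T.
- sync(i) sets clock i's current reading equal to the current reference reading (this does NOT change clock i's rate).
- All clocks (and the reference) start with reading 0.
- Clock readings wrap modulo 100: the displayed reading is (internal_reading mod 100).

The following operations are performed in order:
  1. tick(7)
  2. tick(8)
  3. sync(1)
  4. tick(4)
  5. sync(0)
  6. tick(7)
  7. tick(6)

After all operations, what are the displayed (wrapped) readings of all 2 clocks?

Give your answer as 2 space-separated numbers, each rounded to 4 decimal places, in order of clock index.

After op 1 tick(7): ref=7.0000 raw=[8.7500 10.5000]
After op 2 tick(8): ref=15.0000 raw=[18.7500 22.5000]
After op 3 sync(1): ref=15.0000 raw=[18.7500 15.0000]
After op 4 tick(4): ref=19.0000 raw=[23.7500 21.0000]
After op 5 sync(0): ref=19.0000 raw=[19.0000 21.0000]
After op 6 tick(7): ref=26.0000 raw=[27.7500 31.5000]
After op 7 tick(6): ref=32.0000 raw=[35.2500 40.5000]
Wrap final raw readings (mod 100): 35.2500 mod 100 = 35.2500; 40.5000 mod 100 = 40.5000

Answer: 35.2500 40.5000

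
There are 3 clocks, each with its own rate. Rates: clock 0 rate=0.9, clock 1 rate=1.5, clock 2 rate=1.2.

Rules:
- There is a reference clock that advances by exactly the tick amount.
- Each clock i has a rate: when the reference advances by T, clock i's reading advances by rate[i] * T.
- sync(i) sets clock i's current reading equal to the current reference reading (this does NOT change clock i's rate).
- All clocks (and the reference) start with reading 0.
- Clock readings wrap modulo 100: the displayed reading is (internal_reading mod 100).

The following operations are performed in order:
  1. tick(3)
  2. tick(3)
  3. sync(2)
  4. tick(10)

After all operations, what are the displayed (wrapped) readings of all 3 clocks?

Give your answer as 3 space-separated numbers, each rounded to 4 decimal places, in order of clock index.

Answer: 14.4000 24.0000 18.0000

Derivation:
After op 1 tick(3): ref=3.0000 raw=[2.7000 4.5000 3.6000]
After op 2 tick(3): ref=6.0000 raw=[5.4000 9.0000 7.2000]
After op 3 sync(2): ref=6.0000 raw=[5.4000 9.0000 6.0000]
After op 4 tick(10): ref=16.0000 raw=[14.4000 24.0000 18.0000]
Wrap final raw readings (mod 100): 14.4000 mod 100 = 14.4000; 24.0000 mod 100 = 24.0000; 18.0000 mod 100 = 18.0000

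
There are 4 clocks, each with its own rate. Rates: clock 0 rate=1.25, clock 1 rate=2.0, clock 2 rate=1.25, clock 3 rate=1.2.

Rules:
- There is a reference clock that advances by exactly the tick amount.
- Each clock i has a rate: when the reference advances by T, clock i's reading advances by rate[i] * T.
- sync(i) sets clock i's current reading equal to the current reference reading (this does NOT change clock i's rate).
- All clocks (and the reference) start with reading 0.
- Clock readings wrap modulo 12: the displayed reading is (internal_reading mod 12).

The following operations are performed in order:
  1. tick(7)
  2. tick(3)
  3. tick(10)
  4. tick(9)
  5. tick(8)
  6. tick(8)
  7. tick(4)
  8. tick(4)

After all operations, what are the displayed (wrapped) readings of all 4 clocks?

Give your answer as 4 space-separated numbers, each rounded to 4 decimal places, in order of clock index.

After op 1 tick(7): ref=7.0000 raw=[8.7500 14.0000 8.7500 8.4000]
After op 2 tick(3): ref=10.0000 raw=[12.5000 20.0000 12.5000 12.0000]
After op 3 tick(10): ref=20.0000 raw=[25.0000 40.0000 25.0000 24.0000]
After op 4 tick(9): ref=29.0000 raw=[36.2500 58.0000 36.2500 34.8000]
After op 5 tick(8): ref=37.0000 raw=[46.2500 74.0000 46.2500 44.4000]
After op 6 tick(8): ref=45.0000 raw=[56.2500 90.0000 56.2500 54.0000]
After op 7 tick(4): ref=49.0000 raw=[61.2500 98.0000 61.2500 58.8000]
After op 8 tick(4): ref=53.0000 raw=[66.2500 106.0000 66.2500 63.6000]
Wrap final raw readings (mod 12): 66.2500 mod 12 = 6.2500; 106.0000 mod 12 = 10.0000; 66.2500 mod 12 = 6.2500; 63.6000 mod 12 = 3.6000

Answer: 6.2500 10.0000 6.2500 3.6000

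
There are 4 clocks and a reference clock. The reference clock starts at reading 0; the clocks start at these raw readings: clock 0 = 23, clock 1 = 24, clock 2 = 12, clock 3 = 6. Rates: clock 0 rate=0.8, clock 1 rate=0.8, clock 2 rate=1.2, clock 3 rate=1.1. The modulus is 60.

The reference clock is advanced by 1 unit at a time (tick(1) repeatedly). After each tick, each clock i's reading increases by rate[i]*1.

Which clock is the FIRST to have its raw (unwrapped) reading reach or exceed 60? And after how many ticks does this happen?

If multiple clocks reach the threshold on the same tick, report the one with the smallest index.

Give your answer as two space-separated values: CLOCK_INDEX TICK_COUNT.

Answer: 2 40

Derivation:
clock 0: start=23, rate=0.8, needs 60-23 = 37; ticks = ceil(37/0.8) = ceil(46.2500) = 47; reading at tick 47 = 23 + 0.8*47 = 60.6000
clock 1: start=24, rate=0.8, needs 60-24 = 36; ticks = ceil(36/0.8) = ceil(45.0000) = 45; reading at tick 45 = 24 + 0.8*45 = 60.0000
clock 2: start=12, rate=1.2, needs 60-12 = 48; ticks = ceil(48/1.2) = ceil(40.0000) = 40; reading at tick 40 = 12 + 1.2*40 = 60.0000
clock 3: start=6, rate=1.1, needs 60-6 = 54; ticks = ceil(54/1.1) = ceil(49.0909) = 50; reading at tick 50 = 6 + 1.1*50 = 61.0000
Minimum tick count = 40; winners = [2]; smallest index = 2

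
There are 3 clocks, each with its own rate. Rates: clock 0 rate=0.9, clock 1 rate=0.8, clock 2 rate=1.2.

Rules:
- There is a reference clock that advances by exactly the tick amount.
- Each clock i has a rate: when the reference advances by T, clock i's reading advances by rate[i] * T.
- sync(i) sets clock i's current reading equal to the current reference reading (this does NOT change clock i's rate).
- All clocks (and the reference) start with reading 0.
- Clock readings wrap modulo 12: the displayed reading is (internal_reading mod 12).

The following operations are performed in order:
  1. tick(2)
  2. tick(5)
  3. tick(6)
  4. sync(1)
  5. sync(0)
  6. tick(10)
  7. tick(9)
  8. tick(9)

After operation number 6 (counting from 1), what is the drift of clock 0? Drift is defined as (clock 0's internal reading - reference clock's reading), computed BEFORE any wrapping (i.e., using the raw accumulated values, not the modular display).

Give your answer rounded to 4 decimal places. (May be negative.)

Answer: -1.0000

Derivation:
After op 1 tick(2): ref=2.0000 raw=[1.8000 1.6000 2.4000]
After op 2 tick(5): ref=7.0000 raw=[6.3000 5.6000 8.4000]
After op 3 tick(6): ref=13.0000 raw=[11.7000 10.4000 15.6000]
After op 4 sync(1): ref=13.0000 raw=[11.7000 13.0000 15.6000]
After op 5 sync(0): ref=13.0000 raw=[13.0000 13.0000 15.6000]
After op 6 tick(10): ref=23.0000 raw=[22.0000 21.0000 27.6000]
Drift of clock 0 after op 6: 22.0000 - 23.0000 = -1.0000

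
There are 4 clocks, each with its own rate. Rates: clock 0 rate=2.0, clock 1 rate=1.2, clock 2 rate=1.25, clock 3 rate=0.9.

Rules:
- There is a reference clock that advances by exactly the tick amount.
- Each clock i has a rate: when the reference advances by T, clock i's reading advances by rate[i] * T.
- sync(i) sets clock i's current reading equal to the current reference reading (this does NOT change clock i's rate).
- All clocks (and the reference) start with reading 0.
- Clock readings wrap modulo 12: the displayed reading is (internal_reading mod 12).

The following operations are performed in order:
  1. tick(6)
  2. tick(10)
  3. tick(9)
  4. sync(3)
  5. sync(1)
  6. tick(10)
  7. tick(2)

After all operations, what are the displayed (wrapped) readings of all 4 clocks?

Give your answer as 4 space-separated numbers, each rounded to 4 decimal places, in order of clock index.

Answer: 2.0000 3.4000 10.2500 11.8000

Derivation:
After op 1 tick(6): ref=6.0000 raw=[12.0000 7.2000 7.5000 5.4000]
After op 2 tick(10): ref=16.0000 raw=[32.0000 19.2000 20.0000 14.4000]
After op 3 tick(9): ref=25.0000 raw=[50.0000 30.0000 31.2500 22.5000]
After op 4 sync(3): ref=25.0000 raw=[50.0000 30.0000 31.2500 25.0000]
After op 5 sync(1): ref=25.0000 raw=[50.0000 25.0000 31.2500 25.0000]
After op 6 tick(10): ref=35.0000 raw=[70.0000 37.0000 43.7500 34.0000]
After op 7 tick(2): ref=37.0000 raw=[74.0000 39.4000 46.2500 35.8000]
Wrap final raw readings (mod 12): 74.0000 mod 12 = 2.0000; 39.4000 mod 12 = 3.4000; 46.2500 mod 12 = 10.2500; 35.8000 mod 12 = 11.8000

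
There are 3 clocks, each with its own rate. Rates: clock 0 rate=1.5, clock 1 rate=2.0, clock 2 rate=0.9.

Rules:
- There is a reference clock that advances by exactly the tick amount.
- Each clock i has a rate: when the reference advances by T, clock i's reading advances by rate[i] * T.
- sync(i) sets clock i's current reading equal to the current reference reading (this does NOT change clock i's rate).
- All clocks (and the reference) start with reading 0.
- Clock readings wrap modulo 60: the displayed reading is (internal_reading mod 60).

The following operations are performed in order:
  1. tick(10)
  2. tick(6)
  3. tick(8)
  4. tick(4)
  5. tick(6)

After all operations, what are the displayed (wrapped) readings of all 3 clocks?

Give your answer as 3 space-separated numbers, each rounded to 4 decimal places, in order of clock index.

Answer: 51.0000 8.0000 30.6000

Derivation:
After op 1 tick(10): ref=10.0000 raw=[15.0000 20.0000 9.0000]
After op 2 tick(6): ref=16.0000 raw=[24.0000 32.0000 14.4000]
After op 3 tick(8): ref=24.0000 raw=[36.0000 48.0000 21.6000]
After op 4 tick(4): ref=28.0000 raw=[42.0000 56.0000 25.2000]
After op 5 tick(6): ref=34.0000 raw=[51.0000 68.0000 30.6000]
Wrap final raw readings (mod 60): 51.0000 mod 60 = 51.0000; 68.0000 mod 60 = 8.0000; 30.6000 mod 60 = 30.6000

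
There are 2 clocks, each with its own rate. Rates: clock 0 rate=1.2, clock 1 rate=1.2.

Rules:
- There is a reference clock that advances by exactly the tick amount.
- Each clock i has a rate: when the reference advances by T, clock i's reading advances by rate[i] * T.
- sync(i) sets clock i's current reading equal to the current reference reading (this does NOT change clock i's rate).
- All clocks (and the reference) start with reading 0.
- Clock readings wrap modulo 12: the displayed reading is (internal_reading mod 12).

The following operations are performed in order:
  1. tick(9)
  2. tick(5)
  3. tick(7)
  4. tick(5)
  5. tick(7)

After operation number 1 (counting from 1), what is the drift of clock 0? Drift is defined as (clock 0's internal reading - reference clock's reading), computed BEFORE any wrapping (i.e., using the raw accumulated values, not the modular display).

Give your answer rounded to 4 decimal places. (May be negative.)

After op 1 tick(9): ref=9.0000 raw=[10.8000 10.8000]
Drift of clock 0 after op 1: 10.8000 - 9.0000 = 1.8000

Answer: 1.8000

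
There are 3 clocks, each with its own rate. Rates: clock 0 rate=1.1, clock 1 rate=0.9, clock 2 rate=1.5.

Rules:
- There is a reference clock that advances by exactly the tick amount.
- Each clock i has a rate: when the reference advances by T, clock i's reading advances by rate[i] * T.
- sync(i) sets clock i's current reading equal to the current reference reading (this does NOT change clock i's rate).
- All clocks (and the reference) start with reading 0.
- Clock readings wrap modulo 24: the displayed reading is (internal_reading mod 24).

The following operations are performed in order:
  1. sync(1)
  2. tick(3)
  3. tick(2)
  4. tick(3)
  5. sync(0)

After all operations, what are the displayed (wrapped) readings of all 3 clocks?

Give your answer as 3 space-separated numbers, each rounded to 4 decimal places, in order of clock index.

After op 1 sync(1): ref=0.0000 raw=[0.0000 0.0000 0.0000]
After op 2 tick(3): ref=3.0000 raw=[3.3000 2.7000 4.5000]
After op 3 tick(2): ref=5.0000 raw=[5.5000 4.5000 7.5000]
After op 4 tick(3): ref=8.0000 raw=[8.8000 7.2000 12.0000]
After op 5 sync(0): ref=8.0000 raw=[8.0000 7.2000 12.0000]
Wrap final raw readings (mod 24): 8.0000 mod 24 = 8.0000; 7.2000 mod 24 = 7.2000; 12.0000 mod 24 = 12.0000

Answer: 8.0000 7.2000 12.0000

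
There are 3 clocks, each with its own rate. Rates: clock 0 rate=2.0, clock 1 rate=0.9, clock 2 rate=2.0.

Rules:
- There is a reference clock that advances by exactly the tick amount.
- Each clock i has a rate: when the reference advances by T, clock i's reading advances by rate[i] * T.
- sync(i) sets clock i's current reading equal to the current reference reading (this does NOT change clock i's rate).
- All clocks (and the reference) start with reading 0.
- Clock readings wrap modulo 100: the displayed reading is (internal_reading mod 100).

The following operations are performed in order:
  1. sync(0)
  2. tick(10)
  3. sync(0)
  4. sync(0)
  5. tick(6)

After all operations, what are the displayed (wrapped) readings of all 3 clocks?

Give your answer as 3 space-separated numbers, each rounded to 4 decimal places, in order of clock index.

After op 1 sync(0): ref=0.0000 raw=[0.0000 0.0000 0.0000]
After op 2 tick(10): ref=10.0000 raw=[20.0000 9.0000 20.0000]
After op 3 sync(0): ref=10.0000 raw=[10.0000 9.0000 20.0000]
After op 4 sync(0): ref=10.0000 raw=[10.0000 9.0000 20.0000]
After op 5 tick(6): ref=16.0000 raw=[22.0000 14.4000 32.0000]
Wrap final raw readings (mod 100): 22.0000 mod 100 = 22.0000; 14.4000 mod 100 = 14.4000; 32.0000 mod 100 = 32.0000

Answer: 22.0000 14.4000 32.0000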